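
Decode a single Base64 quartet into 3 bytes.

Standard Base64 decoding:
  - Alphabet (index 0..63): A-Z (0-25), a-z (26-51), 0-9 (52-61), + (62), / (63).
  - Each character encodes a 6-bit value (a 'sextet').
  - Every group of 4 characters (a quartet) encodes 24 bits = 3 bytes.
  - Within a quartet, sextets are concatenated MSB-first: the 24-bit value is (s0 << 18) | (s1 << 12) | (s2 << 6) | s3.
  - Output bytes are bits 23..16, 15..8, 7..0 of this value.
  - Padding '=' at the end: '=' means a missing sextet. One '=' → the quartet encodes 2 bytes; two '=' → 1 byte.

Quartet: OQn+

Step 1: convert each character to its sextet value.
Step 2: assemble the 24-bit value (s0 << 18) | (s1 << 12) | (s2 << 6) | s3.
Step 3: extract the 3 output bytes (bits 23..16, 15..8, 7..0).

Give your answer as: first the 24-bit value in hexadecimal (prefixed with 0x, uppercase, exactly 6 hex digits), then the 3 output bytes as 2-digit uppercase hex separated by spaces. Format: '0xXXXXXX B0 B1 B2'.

Answer: 0x3909FE 39 09 FE

Derivation:
Sextets: O=14, Q=16, n=39, +=62
24-bit: (14<<18) | (16<<12) | (39<<6) | 62
      = 0x380000 | 0x010000 | 0x0009C0 | 0x00003E
      = 0x3909FE
Bytes: (v>>16)&0xFF=39, (v>>8)&0xFF=09, v&0xFF=FE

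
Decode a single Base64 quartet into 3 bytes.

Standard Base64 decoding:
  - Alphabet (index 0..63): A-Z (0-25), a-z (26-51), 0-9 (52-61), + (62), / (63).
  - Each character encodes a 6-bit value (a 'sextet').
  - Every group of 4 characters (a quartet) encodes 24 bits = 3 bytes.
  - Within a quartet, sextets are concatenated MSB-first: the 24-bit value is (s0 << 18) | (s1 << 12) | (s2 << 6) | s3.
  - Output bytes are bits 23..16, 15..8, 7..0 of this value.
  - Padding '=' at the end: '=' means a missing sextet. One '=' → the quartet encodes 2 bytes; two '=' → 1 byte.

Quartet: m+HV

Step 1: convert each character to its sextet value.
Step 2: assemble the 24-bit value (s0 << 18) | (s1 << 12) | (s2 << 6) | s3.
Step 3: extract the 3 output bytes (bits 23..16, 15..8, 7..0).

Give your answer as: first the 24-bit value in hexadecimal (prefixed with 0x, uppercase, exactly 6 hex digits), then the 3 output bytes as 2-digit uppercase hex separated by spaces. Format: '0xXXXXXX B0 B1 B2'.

Answer: 0x9BE1D5 9B E1 D5

Derivation:
Sextets: m=38, +=62, H=7, V=21
24-bit: (38<<18) | (62<<12) | (7<<6) | 21
      = 0x980000 | 0x03E000 | 0x0001C0 | 0x000015
      = 0x9BE1D5
Bytes: (v>>16)&0xFF=9B, (v>>8)&0xFF=E1, v&0xFF=D5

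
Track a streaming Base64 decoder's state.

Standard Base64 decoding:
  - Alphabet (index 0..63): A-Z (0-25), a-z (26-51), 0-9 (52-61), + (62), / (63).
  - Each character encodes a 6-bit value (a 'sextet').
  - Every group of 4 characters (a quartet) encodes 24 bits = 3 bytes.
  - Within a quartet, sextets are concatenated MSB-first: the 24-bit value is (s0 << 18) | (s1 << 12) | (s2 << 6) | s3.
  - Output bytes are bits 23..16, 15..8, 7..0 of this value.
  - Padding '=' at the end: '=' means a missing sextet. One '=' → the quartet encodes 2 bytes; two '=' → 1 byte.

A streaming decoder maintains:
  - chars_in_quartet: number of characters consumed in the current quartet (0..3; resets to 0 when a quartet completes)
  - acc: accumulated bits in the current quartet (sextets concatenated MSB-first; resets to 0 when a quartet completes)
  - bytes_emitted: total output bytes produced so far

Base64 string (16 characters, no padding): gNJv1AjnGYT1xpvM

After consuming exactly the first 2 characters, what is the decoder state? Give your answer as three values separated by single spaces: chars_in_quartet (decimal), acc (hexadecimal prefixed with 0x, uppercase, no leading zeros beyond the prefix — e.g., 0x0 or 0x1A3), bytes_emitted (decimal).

After char 0 ('g'=32): chars_in_quartet=1 acc=0x20 bytes_emitted=0
After char 1 ('N'=13): chars_in_quartet=2 acc=0x80D bytes_emitted=0

Answer: 2 0x80D 0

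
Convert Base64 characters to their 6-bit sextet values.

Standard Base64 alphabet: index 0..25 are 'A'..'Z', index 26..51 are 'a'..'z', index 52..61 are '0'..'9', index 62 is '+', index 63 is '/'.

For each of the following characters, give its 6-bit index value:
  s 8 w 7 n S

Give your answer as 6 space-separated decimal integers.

's': a..z range, 26 + ord('s') − ord('a') = 44
'8': 0..9 range, 52 + ord('8') − ord('0') = 60
'w': a..z range, 26 + ord('w') − ord('a') = 48
'7': 0..9 range, 52 + ord('7') − ord('0') = 59
'n': a..z range, 26 + ord('n') − ord('a') = 39
'S': A..Z range, ord('S') − ord('A') = 18

Answer: 44 60 48 59 39 18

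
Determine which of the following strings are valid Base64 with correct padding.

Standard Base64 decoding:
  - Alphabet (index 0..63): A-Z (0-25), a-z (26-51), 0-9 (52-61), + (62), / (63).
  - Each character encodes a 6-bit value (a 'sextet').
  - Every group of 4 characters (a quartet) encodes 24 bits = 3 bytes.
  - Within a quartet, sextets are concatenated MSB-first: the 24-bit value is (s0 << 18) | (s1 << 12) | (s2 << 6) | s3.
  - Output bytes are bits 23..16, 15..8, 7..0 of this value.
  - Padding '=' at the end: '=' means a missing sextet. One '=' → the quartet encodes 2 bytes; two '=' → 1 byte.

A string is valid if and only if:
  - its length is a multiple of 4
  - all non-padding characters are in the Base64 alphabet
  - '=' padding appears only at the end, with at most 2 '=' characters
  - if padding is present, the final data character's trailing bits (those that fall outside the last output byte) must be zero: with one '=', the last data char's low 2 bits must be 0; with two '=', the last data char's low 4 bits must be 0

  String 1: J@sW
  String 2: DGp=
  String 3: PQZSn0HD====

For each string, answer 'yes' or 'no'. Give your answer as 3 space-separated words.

String 1: 'J@sW' → invalid (bad char(s): ['@'])
String 2: 'DGp=' → invalid (bad trailing bits)
String 3: 'PQZSn0HD====' → invalid (4 pad chars (max 2))

Answer: no no no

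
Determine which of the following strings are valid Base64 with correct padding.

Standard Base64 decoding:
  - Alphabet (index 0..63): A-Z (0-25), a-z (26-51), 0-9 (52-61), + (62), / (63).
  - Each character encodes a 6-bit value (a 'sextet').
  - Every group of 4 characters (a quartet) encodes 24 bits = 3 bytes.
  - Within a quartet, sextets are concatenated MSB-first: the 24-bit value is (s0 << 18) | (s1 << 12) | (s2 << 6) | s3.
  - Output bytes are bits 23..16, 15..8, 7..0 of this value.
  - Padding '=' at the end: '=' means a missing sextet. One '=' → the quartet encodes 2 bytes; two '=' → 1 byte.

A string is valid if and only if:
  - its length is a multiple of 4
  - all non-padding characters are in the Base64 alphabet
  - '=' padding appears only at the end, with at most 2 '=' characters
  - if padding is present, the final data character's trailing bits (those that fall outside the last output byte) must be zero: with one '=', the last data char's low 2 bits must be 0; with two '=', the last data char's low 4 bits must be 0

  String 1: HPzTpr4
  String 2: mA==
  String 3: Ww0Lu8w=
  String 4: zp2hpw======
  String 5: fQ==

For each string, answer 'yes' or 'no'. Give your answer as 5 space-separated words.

String 1: 'HPzTpr4' → invalid (len=7 not mult of 4)
String 2: 'mA==' → valid
String 3: 'Ww0Lu8w=' → valid
String 4: 'zp2hpw======' → invalid (6 pad chars (max 2))
String 5: 'fQ==' → valid

Answer: no yes yes no yes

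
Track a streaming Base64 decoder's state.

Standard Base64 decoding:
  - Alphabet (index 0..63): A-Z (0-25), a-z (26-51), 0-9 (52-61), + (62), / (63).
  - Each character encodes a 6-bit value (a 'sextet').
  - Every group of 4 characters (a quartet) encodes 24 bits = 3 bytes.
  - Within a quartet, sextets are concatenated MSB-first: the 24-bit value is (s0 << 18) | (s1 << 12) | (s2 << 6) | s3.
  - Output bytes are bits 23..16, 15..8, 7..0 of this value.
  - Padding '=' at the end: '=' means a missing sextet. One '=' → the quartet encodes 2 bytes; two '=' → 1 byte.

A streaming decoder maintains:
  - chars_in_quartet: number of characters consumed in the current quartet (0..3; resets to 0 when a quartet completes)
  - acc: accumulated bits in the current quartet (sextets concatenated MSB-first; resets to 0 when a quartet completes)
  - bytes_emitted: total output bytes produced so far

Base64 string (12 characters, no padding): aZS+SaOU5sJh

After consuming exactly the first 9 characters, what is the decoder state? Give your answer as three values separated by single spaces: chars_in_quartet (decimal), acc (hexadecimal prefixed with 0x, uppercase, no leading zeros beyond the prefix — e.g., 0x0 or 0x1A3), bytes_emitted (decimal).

After char 0 ('a'=26): chars_in_quartet=1 acc=0x1A bytes_emitted=0
After char 1 ('Z'=25): chars_in_quartet=2 acc=0x699 bytes_emitted=0
After char 2 ('S'=18): chars_in_quartet=3 acc=0x1A652 bytes_emitted=0
After char 3 ('+'=62): chars_in_quartet=4 acc=0x6994BE -> emit 69 94 BE, reset; bytes_emitted=3
After char 4 ('S'=18): chars_in_quartet=1 acc=0x12 bytes_emitted=3
After char 5 ('a'=26): chars_in_quartet=2 acc=0x49A bytes_emitted=3
After char 6 ('O'=14): chars_in_quartet=3 acc=0x1268E bytes_emitted=3
After char 7 ('U'=20): chars_in_quartet=4 acc=0x49A394 -> emit 49 A3 94, reset; bytes_emitted=6
After char 8 ('5'=57): chars_in_quartet=1 acc=0x39 bytes_emitted=6

Answer: 1 0x39 6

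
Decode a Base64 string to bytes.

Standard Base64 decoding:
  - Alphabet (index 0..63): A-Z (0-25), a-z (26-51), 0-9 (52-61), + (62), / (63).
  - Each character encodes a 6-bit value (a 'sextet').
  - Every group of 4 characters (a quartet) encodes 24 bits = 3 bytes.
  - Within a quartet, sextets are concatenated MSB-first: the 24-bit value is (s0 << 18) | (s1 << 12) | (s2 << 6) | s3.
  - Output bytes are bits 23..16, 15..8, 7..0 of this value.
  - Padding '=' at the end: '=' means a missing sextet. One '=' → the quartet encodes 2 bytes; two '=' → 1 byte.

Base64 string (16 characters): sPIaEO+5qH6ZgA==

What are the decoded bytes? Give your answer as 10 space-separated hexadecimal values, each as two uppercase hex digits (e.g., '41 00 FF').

After char 0 ('s'=44): chars_in_quartet=1 acc=0x2C bytes_emitted=0
After char 1 ('P'=15): chars_in_quartet=2 acc=0xB0F bytes_emitted=0
After char 2 ('I'=8): chars_in_quartet=3 acc=0x2C3C8 bytes_emitted=0
After char 3 ('a'=26): chars_in_quartet=4 acc=0xB0F21A -> emit B0 F2 1A, reset; bytes_emitted=3
After char 4 ('E'=4): chars_in_quartet=1 acc=0x4 bytes_emitted=3
After char 5 ('O'=14): chars_in_quartet=2 acc=0x10E bytes_emitted=3
After char 6 ('+'=62): chars_in_quartet=3 acc=0x43BE bytes_emitted=3
After char 7 ('5'=57): chars_in_quartet=4 acc=0x10EFB9 -> emit 10 EF B9, reset; bytes_emitted=6
After char 8 ('q'=42): chars_in_quartet=1 acc=0x2A bytes_emitted=6
After char 9 ('H'=7): chars_in_quartet=2 acc=0xA87 bytes_emitted=6
After char 10 ('6'=58): chars_in_quartet=3 acc=0x2A1FA bytes_emitted=6
After char 11 ('Z'=25): chars_in_quartet=4 acc=0xA87E99 -> emit A8 7E 99, reset; bytes_emitted=9
After char 12 ('g'=32): chars_in_quartet=1 acc=0x20 bytes_emitted=9
After char 13 ('A'=0): chars_in_quartet=2 acc=0x800 bytes_emitted=9
Padding '==': partial quartet acc=0x800 -> emit 80; bytes_emitted=10

Answer: B0 F2 1A 10 EF B9 A8 7E 99 80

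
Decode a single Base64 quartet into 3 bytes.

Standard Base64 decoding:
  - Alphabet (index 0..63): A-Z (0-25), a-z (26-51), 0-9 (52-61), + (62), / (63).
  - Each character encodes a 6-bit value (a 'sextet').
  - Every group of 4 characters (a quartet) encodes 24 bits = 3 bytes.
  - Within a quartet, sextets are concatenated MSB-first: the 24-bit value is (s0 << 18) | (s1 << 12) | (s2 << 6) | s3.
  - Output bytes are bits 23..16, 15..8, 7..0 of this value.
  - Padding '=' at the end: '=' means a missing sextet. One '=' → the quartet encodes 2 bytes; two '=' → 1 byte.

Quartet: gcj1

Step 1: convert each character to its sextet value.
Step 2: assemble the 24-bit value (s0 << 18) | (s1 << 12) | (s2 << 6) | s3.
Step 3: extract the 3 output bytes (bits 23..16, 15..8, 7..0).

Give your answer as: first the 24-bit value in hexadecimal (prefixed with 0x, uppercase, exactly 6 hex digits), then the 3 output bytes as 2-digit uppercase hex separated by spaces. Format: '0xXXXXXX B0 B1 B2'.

Sextets: g=32, c=28, j=35, 1=53
24-bit: (32<<18) | (28<<12) | (35<<6) | 53
      = 0x800000 | 0x01C000 | 0x0008C0 | 0x000035
      = 0x81C8F5
Bytes: (v>>16)&0xFF=81, (v>>8)&0xFF=C8, v&0xFF=F5

Answer: 0x81C8F5 81 C8 F5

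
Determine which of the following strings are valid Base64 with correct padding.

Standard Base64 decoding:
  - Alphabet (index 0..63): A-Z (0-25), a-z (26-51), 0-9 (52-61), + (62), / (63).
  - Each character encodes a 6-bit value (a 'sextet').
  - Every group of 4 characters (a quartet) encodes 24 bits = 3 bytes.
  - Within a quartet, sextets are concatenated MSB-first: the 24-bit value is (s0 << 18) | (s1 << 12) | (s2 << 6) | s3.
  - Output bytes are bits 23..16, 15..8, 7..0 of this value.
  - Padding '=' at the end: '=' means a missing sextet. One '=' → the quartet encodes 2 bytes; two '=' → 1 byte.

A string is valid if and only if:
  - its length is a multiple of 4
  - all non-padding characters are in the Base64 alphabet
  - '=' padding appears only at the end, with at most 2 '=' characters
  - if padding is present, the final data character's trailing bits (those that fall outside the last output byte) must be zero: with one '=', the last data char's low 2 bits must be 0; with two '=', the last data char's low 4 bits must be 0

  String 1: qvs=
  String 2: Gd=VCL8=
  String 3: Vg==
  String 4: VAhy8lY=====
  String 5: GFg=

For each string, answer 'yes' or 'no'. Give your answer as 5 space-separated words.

String 1: 'qvs=' → valid
String 2: 'Gd=VCL8=' → invalid (bad char(s): ['=']; '=' in middle)
String 3: 'Vg==' → valid
String 4: 'VAhy8lY=====' → invalid (5 pad chars (max 2))
String 5: 'GFg=' → valid

Answer: yes no yes no yes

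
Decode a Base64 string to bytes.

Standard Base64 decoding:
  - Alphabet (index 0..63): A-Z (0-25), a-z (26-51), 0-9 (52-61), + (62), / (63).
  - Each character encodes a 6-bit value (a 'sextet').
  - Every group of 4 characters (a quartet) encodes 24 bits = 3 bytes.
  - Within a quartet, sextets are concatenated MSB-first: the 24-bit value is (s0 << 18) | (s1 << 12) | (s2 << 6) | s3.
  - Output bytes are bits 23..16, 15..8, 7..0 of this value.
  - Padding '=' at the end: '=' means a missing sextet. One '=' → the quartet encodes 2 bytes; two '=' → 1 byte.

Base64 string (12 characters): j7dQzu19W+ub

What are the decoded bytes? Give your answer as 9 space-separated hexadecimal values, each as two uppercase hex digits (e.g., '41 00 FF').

After char 0 ('j'=35): chars_in_quartet=1 acc=0x23 bytes_emitted=0
After char 1 ('7'=59): chars_in_quartet=2 acc=0x8FB bytes_emitted=0
After char 2 ('d'=29): chars_in_quartet=3 acc=0x23EDD bytes_emitted=0
After char 3 ('Q'=16): chars_in_quartet=4 acc=0x8FB750 -> emit 8F B7 50, reset; bytes_emitted=3
After char 4 ('z'=51): chars_in_quartet=1 acc=0x33 bytes_emitted=3
After char 5 ('u'=46): chars_in_quartet=2 acc=0xCEE bytes_emitted=3
After char 6 ('1'=53): chars_in_quartet=3 acc=0x33BB5 bytes_emitted=3
After char 7 ('9'=61): chars_in_quartet=4 acc=0xCEED7D -> emit CE ED 7D, reset; bytes_emitted=6
After char 8 ('W'=22): chars_in_quartet=1 acc=0x16 bytes_emitted=6
After char 9 ('+'=62): chars_in_quartet=2 acc=0x5BE bytes_emitted=6
After char 10 ('u'=46): chars_in_quartet=3 acc=0x16FAE bytes_emitted=6
After char 11 ('b'=27): chars_in_quartet=4 acc=0x5BEB9B -> emit 5B EB 9B, reset; bytes_emitted=9

Answer: 8F B7 50 CE ED 7D 5B EB 9B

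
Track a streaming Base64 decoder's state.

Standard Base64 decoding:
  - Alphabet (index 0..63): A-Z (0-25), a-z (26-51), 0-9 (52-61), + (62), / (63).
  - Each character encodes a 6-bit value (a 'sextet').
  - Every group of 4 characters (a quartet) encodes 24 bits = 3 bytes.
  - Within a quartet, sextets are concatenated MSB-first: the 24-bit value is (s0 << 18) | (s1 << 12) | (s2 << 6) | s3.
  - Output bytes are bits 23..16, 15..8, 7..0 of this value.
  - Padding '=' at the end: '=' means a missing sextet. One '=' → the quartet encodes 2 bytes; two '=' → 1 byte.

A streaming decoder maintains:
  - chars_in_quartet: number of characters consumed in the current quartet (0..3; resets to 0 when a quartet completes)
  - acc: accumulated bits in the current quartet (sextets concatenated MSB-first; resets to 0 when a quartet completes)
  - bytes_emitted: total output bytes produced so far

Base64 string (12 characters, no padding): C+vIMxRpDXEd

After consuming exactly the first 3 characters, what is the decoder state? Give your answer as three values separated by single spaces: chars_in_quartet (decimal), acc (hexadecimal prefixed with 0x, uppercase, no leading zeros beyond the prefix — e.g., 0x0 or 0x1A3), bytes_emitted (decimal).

After char 0 ('C'=2): chars_in_quartet=1 acc=0x2 bytes_emitted=0
After char 1 ('+'=62): chars_in_quartet=2 acc=0xBE bytes_emitted=0
After char 2 ('v'=47): chars_in_quartet=3 acc=0x2FAF bytes_emitted=0

Answer: 3 0x2FAF 0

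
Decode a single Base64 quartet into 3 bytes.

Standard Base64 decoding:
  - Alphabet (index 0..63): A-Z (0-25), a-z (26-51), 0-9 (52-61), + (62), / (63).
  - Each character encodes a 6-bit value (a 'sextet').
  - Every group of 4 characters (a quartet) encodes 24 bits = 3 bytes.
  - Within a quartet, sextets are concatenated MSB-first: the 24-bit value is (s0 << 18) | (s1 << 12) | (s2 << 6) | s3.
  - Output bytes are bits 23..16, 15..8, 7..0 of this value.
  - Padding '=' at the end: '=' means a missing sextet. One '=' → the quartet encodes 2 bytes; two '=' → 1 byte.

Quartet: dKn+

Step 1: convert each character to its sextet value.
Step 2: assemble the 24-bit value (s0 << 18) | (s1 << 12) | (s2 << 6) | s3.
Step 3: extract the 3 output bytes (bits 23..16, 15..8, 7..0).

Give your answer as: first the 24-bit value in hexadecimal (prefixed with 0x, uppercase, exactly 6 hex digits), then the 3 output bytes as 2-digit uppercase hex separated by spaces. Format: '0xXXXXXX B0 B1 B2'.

Sextets: d=29, K=10, n=39, +=62
24-bit: (29<<18) | (10<<12) | (39<<6) | 62
      = 0x740000 | 0x00A000 | 0x0009C0 | 0x00003E
      = 0x74A9FE
Bytes: (v>>16)&0xFF=74, (v>>8)&0xFF=A9, v&0xFF=FE

Answer: 0x74A9FE 74 A9 FE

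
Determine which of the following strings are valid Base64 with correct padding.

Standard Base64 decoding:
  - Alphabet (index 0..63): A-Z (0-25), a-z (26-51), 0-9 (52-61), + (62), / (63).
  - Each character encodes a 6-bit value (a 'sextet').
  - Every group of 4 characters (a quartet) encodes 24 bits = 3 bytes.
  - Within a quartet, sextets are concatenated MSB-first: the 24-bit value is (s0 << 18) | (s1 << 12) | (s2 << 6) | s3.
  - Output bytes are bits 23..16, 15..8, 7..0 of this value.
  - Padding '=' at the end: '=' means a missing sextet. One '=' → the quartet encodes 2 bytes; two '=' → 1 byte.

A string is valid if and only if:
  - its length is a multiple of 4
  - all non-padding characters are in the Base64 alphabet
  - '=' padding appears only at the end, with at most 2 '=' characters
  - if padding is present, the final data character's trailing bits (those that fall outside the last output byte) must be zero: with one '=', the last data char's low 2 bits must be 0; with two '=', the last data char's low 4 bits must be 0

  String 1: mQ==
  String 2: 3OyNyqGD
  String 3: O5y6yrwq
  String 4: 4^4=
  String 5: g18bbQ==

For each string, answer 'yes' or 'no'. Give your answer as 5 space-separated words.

Answer: yes yes yes no yes

Derivation:
String 1: 'mQ==' → valid
String 2: '3OyNyqGD' → valid
String 3: 'O5y6yrwq' → valid
String 4: '4^4=' → invalid (bad char(s): ['^'])
String 5: 'g18bbQ==' → valid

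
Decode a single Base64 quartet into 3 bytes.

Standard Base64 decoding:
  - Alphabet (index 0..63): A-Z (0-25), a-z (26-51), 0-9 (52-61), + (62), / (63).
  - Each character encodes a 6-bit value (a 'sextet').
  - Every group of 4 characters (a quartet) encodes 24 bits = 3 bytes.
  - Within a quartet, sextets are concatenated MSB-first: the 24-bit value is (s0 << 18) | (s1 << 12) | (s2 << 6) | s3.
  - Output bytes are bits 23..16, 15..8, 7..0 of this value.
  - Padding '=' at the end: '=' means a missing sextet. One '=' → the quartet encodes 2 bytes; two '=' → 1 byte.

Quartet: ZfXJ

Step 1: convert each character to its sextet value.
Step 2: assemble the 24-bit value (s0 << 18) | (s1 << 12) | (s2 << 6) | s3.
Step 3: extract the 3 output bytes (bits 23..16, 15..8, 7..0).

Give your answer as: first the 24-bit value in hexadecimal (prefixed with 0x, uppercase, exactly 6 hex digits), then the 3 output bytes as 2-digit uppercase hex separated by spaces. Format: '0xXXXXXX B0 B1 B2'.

Sextets: Z=25, f=31, X=23, J=9
24-bit: (25<<18) | (31<<12) | (23<<6) | 9
      = 0x640000 | 0x01F000 | 0x0005C0 | 0x000009
      = 0x65F5C9
Bytes: (v>>16)&0xFF=65, (v>>8)&0xFF=F5, v&0xFF=C9

Answer: 0x65F5C9 65 F5 C9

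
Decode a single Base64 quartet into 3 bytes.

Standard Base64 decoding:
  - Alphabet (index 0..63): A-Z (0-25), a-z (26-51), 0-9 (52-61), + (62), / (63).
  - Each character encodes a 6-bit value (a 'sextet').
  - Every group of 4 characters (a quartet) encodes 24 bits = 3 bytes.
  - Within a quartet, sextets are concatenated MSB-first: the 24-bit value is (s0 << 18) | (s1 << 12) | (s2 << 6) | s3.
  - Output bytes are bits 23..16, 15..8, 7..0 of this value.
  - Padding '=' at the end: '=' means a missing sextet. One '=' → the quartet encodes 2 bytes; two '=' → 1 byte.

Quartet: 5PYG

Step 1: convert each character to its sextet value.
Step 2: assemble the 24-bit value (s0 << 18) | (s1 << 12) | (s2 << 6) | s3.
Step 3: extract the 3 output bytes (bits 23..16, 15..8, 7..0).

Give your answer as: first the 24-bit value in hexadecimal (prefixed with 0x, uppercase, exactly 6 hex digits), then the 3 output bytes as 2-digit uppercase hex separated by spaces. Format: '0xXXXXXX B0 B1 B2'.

Answer: 0xE4F606 E4 F6 06

Derivation:
Sextets: 5=57, P=15, Y=24, G=6
24-bit: (57<<18) | (15<<12) | (24<<6) | 6
      = 0xE40000 | 0x00F000 | 0x000600 | 0x000006
      = 0xE4F606
Bytes: (v>>16)&0xFF=E4, (v>>8)&0xFF=F6, v&0xFF=06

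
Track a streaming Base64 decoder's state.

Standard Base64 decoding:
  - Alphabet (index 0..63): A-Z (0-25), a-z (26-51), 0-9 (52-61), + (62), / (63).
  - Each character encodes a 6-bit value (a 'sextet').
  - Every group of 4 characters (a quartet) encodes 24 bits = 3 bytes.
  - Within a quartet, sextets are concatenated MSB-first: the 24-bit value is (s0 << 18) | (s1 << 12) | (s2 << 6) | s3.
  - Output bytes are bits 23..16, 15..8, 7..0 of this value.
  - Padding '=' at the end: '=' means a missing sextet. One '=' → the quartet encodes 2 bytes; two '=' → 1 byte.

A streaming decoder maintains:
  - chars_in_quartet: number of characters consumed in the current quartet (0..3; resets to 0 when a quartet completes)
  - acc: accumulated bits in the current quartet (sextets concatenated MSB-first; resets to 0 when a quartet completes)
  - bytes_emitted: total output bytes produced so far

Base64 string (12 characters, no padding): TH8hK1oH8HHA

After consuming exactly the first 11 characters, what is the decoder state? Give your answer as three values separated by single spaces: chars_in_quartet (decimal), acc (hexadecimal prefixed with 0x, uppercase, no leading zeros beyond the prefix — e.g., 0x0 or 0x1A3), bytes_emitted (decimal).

Answer: 3 0x3C1C7 6

Derivation:
After char 0 ('T'=19): chars_in_quartet=1 acc=0x13 bytes_emitted=0
After char 1 ('H'=7): chars_in_quartet=2 acc=0x4C7 bytes_emitted=0
After char 2 ('8'=60): chars_in_quartet=3 acc=0x131FC bytes_emitted=0
After char 3 ('h'=33): chars_in_quartet=4 acc=0x4C7F21 -> emit 4C 7F 21, reset; bytes_emitted=3
After char 4 ('K'=10): chars_in_quartet=1 acc=0xA bytes_emitted=3
After char 5 ('1'=53): chars_in_quartet=2 acc=0x2B5 bytes_emitted=3
After char 6 ('o'=40): chars_in_quartet=3 acc=0xAD68 bytes_emitted=3
After char 7 ('H'=7): chars_in_quartet=4 acc=0x2B5A07 -> emit 2B 5A 07, reset; bytes_emitted=6
After char 8 ('8'=60): chars_in_quartet=1 acc=0x3C bytes_emitted=6
After char 9 ('H'=7): chars_in_quartet=2 acc=0xF07 bytes_emitted=6
After char 10 ('H'=7): chars_in_quartet=3 acc=0x3C1C7 bytes_emitted=6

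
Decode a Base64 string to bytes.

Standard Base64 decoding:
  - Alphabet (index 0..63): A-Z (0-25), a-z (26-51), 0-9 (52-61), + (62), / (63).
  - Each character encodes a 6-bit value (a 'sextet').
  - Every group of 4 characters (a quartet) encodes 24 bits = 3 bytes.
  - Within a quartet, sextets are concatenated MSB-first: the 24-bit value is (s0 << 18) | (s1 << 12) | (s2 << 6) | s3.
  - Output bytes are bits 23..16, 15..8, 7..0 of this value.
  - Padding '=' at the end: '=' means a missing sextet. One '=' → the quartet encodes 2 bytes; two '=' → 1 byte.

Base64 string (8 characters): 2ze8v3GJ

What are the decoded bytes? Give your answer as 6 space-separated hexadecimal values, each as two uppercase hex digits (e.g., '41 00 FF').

Answer: DB 37 BC BF 71 89

Derivation:
After char 0 ('2'=54): chars_in_quartet=1 acc=0x36 bytes_emitted=0
After char 1 ('z'=51): chars_in_quartet=2 acc=0xDB3 bytes_emitted=0
After char 2 ('e'=30): chars_in_quartet=3 acc=0x36CDE bytes_emitted=0
After char 3 ('8'=60): chars_in_quartet=4 acc=0xDB37BC -> emit DB 37 BC, reset; bytes_emitted=3
After char 4 ('v'=47): chars_in_quartet=1 acc=0x2F bytes_emitted=3
After char 5 ('3'=55): chars_in_quartet=2 acc=0xBF7 bytes_emitted=3
After char 6 ('G'=6): chars_in_quartet=3 acc=0x2FDC6 bytes_emitted=3
After char 7 ('J'=9): chars_in_quartet=4 acc=0xBF7189 -> emit BF 71 89, reset; bytes_emitted=6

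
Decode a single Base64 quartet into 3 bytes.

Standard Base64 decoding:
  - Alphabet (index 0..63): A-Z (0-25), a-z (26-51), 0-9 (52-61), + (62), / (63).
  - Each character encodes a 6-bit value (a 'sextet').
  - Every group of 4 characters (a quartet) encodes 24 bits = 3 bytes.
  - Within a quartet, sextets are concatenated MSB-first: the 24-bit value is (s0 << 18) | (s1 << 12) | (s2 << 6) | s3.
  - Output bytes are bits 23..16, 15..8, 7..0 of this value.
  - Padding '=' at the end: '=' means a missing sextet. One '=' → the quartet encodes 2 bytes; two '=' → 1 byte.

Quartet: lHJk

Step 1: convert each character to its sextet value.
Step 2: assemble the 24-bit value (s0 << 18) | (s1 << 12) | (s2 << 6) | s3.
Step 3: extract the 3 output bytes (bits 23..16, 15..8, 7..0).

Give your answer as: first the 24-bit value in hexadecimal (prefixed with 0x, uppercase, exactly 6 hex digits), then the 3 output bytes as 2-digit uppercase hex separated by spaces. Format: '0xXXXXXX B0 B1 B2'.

Answer: 0x947264 94 72 64

Derivation:
Sextets: l=37, H=7, J=9, k=36
24-bit: (37<<18) | (7<<12) | (9<<6) | 36
      = 0x940000 | 0x007000 | 0x000240 | 0x000024
      = 0x947264
Bytes: (v>>16)&0xFF=94, (v>>8)&0xFF=72, v&0xFF=64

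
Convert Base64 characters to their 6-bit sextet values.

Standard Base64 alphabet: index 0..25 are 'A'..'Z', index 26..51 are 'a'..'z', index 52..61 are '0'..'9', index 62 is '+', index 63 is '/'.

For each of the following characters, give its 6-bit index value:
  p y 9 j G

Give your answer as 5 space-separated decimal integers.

Answer: 41 50 61 35 6

Derivation:
'p': a..z range, 26 + ord('p') − ord('a') = 41
'y': a..z range, 26 + ord('y') − ord('a') = 50
'9': 0..9 range, 52 + ord('9') − ord('0') = 61
'j': a..z range, 26 + ord('j') − ord('a') = 35
'G': A..Z range, ord('G') − ord('A') = 6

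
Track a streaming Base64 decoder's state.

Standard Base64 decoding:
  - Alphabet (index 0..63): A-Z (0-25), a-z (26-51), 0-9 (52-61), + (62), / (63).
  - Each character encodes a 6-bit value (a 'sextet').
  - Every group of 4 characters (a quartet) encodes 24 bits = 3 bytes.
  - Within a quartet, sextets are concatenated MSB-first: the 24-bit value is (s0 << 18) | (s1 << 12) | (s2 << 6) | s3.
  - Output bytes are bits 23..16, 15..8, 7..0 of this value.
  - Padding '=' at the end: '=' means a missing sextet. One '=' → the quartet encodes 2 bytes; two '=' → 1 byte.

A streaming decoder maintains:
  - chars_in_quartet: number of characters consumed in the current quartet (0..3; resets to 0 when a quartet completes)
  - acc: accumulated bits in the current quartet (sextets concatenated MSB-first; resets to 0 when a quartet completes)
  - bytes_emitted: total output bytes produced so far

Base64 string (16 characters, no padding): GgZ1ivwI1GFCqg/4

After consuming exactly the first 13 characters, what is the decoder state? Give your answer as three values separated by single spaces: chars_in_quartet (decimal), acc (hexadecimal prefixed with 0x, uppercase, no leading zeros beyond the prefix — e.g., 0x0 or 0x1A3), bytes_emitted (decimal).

Answer: 1 0x2A 9

Derivation:
After char 0 ('G'=6): chars_in_quartet=1 acc=0x6 bytes_emitted=0
After char 1 ('g'=32): chars_in_quartet=2 acc=0x1A0 bytes_emitted=0
After char 2 ('Z'=25): chars_in_quartet=3 acc=0x6819 bytes_emitted=0
After char 3 ('1'=53): chars_in_quartet=4 acc=0x1A0675 -> emit 1A 06 75, reset; bytes_emitted=3
After char 4 ('i'=34): chars_in_quartet=1 acc=0x22 bytes_emitted=3
After char 5 ('v'=47): chars_in_quartet=2 acc=0x8AF bytes_emitted=3
After char 6 ('w'=48): chars_in_quartet=3 acc=0x22BF0 bytes_emitted=3
After char 7 ('I'=8): chars_in_quartet=4 acc=0x8AFC08 -> emit 8A FC 08, reset; bytes_emitted=6
After char 8 ('1'=53): chars_in_quartet=1 acc=0x35 bytes_emitted=6
After char 9 ('G'=6): chars_in_quartet=2 acc=0xD46 bytes_emitted=6
After char 10 ('F'=5): chars_in_quartet=3 acc=0x35185 bytes_emitted=6
After char 11 ('C'=2): chars_in_quartet=4 acc=0xD46142 -> emit D4 61 42, reset; bytes_emitted=9
After char 12 ('q'=42): chars_in_quartet=1 acc=0x2A bytes_emitted=9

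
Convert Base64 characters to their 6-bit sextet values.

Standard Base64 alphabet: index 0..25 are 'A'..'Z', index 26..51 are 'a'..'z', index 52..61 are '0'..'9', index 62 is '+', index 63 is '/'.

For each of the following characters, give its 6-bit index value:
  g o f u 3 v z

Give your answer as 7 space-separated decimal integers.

'g': a..z range, 26 + ord('g') − ord('a') = 32
'o': a..z range, 26 + ord('o') − ord('a') = 40
'f': a..z range, 26 + ord('f') − ord('a') = 31
'u': a..z range, 26 + ord('u') − ord('a') = 46
'3': 0..9 range, 52 + ord('3') − ord('0') = 55
'v': a..z range, 26 + ord('v') − ord('a') = 47
'z': a..z range, 26 + ord('z') − ord('a') = 51

Answer: 32 40 31 46 55 47 51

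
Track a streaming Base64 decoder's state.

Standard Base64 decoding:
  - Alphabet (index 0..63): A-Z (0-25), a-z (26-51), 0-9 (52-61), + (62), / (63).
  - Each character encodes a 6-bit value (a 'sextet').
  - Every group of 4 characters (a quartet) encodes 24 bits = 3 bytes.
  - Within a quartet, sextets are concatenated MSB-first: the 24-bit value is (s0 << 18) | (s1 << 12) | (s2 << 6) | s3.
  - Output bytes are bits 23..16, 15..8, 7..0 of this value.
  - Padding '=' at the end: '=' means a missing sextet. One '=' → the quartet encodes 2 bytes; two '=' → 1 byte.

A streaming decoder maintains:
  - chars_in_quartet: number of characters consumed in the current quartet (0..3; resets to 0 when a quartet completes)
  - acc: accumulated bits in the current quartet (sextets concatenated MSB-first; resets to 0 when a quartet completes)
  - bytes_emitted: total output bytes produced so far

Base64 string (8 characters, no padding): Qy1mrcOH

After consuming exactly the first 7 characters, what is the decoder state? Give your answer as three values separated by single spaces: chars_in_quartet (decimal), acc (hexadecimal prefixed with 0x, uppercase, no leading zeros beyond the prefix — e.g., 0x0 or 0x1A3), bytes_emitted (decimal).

After char 0 ('Q'=16): chars_in_quartet=1 acc=0x10 bytes_emitted=0
After char 1 ('y'=50): chars_in_quartet=2 acc=0x432 bytes_emitted=0
After char 2 ('1'=53): chars_in_quartet=3 acc=0x10CB5 bytes_emitted=0
After char 3 ('m'=38): chars_in_quartet=4 acc=0x432D66 -> emit 43 2D 66, reset; bytes_emitted=3
After char 4 ('r'=43): chars_in_quartet=1 acc=0x2B bytes_emitted=3
After char 5 ('c'=28): chars_in_quartet=2 acc=0xADC bytes_emitted=3
After char 6 ('O'=14): chars_in_quartet=3 acc=0x2B70E bytes_emitted=3

Answer: 3 0x2B70E 3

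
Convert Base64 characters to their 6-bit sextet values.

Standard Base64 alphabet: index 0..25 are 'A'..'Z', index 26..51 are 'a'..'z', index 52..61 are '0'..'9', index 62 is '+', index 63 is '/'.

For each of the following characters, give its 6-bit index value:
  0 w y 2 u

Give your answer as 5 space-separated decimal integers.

Answer: 52 48 50 54 46

Derivation:
'0': 0..9 range, 52 + ord('0') − ord('0') = 52
'w': a..z range, 26 + ord('w') − ord('a') = 48
'y': a..z range, 26 + ord('y') − ord('a') = 50
'2': 0..9 range, 52 + ord('2') − ord('0') = 54
'u': a..z range, 26 + ord('u') − ord('a') = 46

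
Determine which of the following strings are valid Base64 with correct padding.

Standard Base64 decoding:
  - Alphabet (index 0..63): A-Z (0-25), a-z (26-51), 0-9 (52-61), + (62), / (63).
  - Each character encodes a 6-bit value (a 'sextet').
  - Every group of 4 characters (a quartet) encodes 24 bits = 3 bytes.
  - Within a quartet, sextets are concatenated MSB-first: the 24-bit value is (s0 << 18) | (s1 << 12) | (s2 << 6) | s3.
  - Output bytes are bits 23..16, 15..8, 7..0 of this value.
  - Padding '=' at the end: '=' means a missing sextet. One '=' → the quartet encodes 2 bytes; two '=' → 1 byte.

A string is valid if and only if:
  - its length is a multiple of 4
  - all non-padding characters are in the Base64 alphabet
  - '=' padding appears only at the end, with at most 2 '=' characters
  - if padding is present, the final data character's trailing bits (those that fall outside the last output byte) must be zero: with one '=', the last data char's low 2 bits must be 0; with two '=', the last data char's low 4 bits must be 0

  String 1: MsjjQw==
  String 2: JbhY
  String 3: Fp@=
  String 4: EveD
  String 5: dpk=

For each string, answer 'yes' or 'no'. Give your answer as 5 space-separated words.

String 1: 'MsjjQw==' → valid
String 2: 'JbhY' → valid
String 3: 'Fp@=' → invalid (bad char(s): ['@'])
String 4: 'EveD' → valid
String 5: 'dpk=' → valid

Answer: yes yes no yes yes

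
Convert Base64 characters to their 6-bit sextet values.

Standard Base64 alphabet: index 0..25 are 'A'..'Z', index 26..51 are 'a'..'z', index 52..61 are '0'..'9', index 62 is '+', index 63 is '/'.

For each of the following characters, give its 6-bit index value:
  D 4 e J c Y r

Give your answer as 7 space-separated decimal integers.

Answer: 3 56 30 9 28 24 43

Derivation:
'D': A..Z range, ord('D') − ord('A') = 3
'4': 0..9 range, 52 + ord('4') − ord('0') = 56
'e': a..z range, 26 + ord('e') − ord('a') = 30
'J': A..Z range, ord('J') − ord('A') = 9
'c': a..z range, 26 + ord('c') − ord('a') = 28
'Y': A..Z range, ord('Y') − ord('A') = 24
'r': a..z range, 26 + ord('r') − ord('a') = 43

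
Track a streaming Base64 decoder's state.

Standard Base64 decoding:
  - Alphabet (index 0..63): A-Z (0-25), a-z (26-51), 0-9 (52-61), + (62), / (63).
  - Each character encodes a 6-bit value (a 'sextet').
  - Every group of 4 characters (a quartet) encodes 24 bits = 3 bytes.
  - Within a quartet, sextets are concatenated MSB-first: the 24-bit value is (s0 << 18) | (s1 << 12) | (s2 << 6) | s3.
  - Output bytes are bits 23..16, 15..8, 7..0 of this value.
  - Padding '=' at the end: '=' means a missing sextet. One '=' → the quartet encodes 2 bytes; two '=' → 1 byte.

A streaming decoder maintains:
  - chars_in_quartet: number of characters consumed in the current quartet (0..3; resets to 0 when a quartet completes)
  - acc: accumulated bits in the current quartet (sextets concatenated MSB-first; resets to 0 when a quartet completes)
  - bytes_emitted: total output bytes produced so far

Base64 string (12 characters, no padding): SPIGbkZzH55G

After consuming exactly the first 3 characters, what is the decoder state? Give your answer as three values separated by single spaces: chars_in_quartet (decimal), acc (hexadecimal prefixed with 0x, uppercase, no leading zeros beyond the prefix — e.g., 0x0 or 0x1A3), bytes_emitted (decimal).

Answer: 3 0x123C8 0

Derivation:
After char 0 ('S'=18): chars_in_quartet=1 acc=0x12 bytes_emitted=0
After char 1 ('P'=15): chars_in_quartet=2 acc=0x48F bytes_emitted=0
After char 2 ('I'=8): chars_in_quartet=3 acc=0x123C8 bytes_emitted=0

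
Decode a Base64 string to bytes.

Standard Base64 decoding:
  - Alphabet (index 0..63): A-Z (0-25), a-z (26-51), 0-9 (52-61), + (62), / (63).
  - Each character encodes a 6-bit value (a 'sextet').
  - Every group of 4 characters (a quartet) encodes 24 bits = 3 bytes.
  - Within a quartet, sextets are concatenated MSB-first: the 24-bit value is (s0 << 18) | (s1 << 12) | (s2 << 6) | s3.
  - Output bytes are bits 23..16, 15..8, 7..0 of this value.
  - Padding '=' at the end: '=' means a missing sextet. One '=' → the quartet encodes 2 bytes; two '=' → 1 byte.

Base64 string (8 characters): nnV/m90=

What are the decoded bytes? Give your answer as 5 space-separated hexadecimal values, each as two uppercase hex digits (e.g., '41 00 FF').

After char 0 ('n'=39): chars_in_quartet=1 acc=0x27 bytes_emitted=0
After char 1 ('n'=39): chars_in_quartet=2 acc=0x9E7 bytes_emitted=0
After char 2 ('V'=21): chars_in_quartet=3 acc=0x279D5 bytes_emitted=0
After char 3 ('/'=63): chars_in_quartet=4 acc=0x9E757F -> emit 9E 75 7F, reset; bytes_emitted=3
After char 4 ('m'=38): chars_in_quartet=1 acc=0x26 bytes_emitted=3
After char 5 ('9'=61): chars_in_quartet=2 acc=0x9BD bytes_emitted=3
After char 6 ('0'=52): chars_in_quartet=3 acc=0x26F74 bytes_emitted=3
Padding '=': partial quartet acc=0x26F74 -> emit 9B DD; bytes_emitted=5

Answer: 9E 75 7F 9B DD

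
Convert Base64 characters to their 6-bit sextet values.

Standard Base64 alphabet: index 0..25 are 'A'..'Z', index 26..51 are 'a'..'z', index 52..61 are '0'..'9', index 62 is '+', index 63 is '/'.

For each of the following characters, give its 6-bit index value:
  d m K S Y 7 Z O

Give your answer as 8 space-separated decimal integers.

'd': a..z range, 26 + ord('d') − ord('a') = 29
'm': a..z range, 26 + ord('m') − ord('a') = 38
'K': A..Z range, ord('K') − ord('A') = 10
'S': A..Z range, ord('S') − ord('A') = 18
'Y': A..Z range, ord('Y') − ord('A') = 24
'7': 0..9 range, 52 + ord('7') − ord('0') = 59
'Z': A..Z range, ord('Z') − ord('A') = 25
'O': A..Z range, ord('O') − ord('A') = 14

Answer: 29 38 10 18 24 59 25 14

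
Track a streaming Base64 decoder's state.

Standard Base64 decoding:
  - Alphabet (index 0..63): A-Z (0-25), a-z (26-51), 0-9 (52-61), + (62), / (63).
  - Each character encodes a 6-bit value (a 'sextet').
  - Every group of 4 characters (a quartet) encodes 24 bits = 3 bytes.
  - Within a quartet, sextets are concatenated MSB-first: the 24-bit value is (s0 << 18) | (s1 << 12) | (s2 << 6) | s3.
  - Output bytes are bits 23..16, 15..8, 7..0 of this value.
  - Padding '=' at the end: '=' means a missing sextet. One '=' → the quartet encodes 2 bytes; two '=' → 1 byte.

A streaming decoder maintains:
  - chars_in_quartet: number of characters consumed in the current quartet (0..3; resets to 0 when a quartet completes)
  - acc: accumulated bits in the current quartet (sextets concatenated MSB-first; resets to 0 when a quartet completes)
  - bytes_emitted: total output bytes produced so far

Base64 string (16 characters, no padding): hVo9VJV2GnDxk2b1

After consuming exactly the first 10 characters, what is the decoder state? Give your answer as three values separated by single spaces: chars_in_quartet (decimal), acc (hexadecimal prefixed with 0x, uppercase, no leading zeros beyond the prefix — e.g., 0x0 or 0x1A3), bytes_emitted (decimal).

Answer: 2 0x1A7 6

Derivation:
After char 0 ('h'=33): chars_in_quartet=1 acc=0x21 bytes_emitted=0
After char 1 ('V'=21): chars_in_quartet=2 acc=0x855 bytes_emitted=0
After char 2 ('o'=40): chars_in_quartet=3 acc=0x21568 bytes_emitted=0
After char 3 ('9'=61): chars_in_quartet=4 acc=0x855A3D -> emit 85 5A 3D, reset; bytes_emitted=3
After char 4 ('V'=21): chars_in_quartet=1 acc=0x15 bytes_emitted=3
After char 5 ('J'=9): chars_in_quartet=2 acc=0x549 bytes_emitted=3
After char 6 ('V'=21): chars_in_quartet=3 acc=0x15255 bytes_emitted=3
After char 7 ('2'=54): chars_in_quartet=4 acc=0x549576 -> emit 54 95 76, reset; bytes_emitted=6
After char 8 ('G'=6): chars_in_quartet=1 acc=0x6 bytes_emitted=6
After char 9 ('n'=39): chars_in_quartet=2 acc=0x1A7 bytes_emitted=6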